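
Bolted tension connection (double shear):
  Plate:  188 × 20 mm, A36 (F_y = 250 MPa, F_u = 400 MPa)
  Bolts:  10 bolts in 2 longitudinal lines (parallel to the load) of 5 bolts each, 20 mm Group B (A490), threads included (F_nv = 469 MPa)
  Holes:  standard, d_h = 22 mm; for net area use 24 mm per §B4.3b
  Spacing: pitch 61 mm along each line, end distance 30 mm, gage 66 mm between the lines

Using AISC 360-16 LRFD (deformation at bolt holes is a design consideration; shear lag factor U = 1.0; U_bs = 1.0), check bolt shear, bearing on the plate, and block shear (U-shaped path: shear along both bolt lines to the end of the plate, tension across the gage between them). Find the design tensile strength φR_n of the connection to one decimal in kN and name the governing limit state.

1447.2 kN (block shear governs)

Bolt shear: A_b = π(20)²/4 = 314.16 mm². φR_n = 0.75 × 469 × 314.16 × 10 × 2 = 2210.1 kN.
Bearing (20 mm plate, F_u = 400 MPa): end bolts L_c = 30 − 22/2 = 19, R_n = min(1.2×19×20×400, 2.4×20×20×400) = 182.4 kN/bolt; interior L_c = 61 − 22 = 39, R_n = 374.4 kN/bolt. φR_n = 0.75 × (2×182.4 + 8×374.4) = 2520.0 kN.
Block shear: shear path 2×[30+4×61] = 2×274 mm, A_gv = 10960, A_nv = 2×(274 − 4.5×24)×20 = 6640 mm²; tension across gage: (66 − 1×24)×20 = 840 mm². R_n = min(0.6×400×6640, 0.6×250×10960) + 1.0×400×840 = min(1593.6, 1644) + 336 = 1929.6 kN. φR_n = 0.75 × 1929.6 = 1447.2 kN.
Governing: min(2210.1, 2520.0, 1447.2) = 1447.2 kN → block shear.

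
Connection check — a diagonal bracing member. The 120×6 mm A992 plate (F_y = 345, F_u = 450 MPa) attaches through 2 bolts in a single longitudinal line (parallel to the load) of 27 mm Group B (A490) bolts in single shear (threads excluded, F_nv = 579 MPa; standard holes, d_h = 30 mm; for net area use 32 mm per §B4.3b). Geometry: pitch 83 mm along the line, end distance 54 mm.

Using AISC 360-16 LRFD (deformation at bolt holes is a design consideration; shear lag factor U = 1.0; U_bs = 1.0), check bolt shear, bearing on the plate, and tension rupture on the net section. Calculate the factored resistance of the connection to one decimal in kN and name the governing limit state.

178.2 kN (net-section rupture governs)

Bolt shear: A_b = π(27)²/4 = 572.56 mm². φR_n = 0.75 × 579 × 572.56 × 2 × 1 = 497.3 kN.
Bearing (6 mm plate, F_u = 450 MPa): end bolts L_c = 54 − 30/2 = 39, R_n = min(1.2×39×6×450, 2.4×27×6×450) = 126.36 kN/bolt; interior L_c = 83 − 30 = 53, R_n = 171.72 kN/bolt. φR_n = 0.75 × (1×126.36 + 1×171.72) = 223.6 kN.
Tension rupture (net): A_n = (120 − 1×32)×6 = 528 mm² (U = 1.0, A_e = A_n). φR_n = 0.75 × 450 × 528 = 178.2 kN.
Governing: min(497.3, 223.6, 178.2) = 178.2 kN → net-section rupture.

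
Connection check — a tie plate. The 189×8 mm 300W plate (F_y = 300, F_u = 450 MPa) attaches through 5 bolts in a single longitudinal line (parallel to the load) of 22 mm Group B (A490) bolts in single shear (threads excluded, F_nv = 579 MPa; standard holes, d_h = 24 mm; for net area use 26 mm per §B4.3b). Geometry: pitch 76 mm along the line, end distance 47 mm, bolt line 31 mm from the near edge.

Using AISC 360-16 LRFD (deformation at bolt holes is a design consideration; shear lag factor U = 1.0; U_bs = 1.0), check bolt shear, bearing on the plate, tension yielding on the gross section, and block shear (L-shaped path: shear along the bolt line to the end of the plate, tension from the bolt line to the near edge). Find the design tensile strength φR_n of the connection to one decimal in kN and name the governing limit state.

408.2 kN (gross-section yield governs)

Bolt shear: A_b = π(22)²/4 = 380.13 mm². φR_n = 0.75 × 579 × 380.13 × 5 × 1 = 825.4 kN.
Bearing (8 mm plate, F_u = 450 MPa): end bolts L_c = 47 − 24/2 = 35, R_n = min(1.2×35×8×450, 2.4×22×8×450) = 151.2 kN/bolt; interior L_c = 76 − 24 = 52, R_n = 190.08 kN/bolt. φR_n = 0.75 × (1×151.2 + 4×190.08) = 683.6 kN.
Tension yield (gross): A_g = 189×8 = 1512 mm². φR_n = 0.90 × 300 × 1512 = 408.2 kN.
Block shear: shear path 1×[47+4×76] = 1×351 mm, A_gv = 2808, A_nv = 1×(351 − 4.5×26)×8 = 1872 mm²; tension to near edge: (31 − 0.5×26)×8 = 144 mm². R_n = min(0.6×450×1872, 0.6×300×2808) + 1.0×450×144 = min(505.44, 505.44) + 64.8 = 570.24 kN. φR_n = 0.75 × 570.24 = 427.7 kN.
Governing: min(825.4, 683.6, 408.2, 427.7) = 408.2 kN → gross-section yield.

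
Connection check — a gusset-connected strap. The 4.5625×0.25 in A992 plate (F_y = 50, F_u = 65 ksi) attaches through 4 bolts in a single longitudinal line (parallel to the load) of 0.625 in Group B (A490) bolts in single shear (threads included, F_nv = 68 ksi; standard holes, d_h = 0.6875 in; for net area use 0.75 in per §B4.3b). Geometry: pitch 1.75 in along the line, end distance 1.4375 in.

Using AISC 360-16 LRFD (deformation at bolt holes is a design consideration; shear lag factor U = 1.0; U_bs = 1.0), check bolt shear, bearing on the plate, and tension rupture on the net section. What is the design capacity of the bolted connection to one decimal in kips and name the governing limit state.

Bolt shear: A_b = π(0.625)²/4 = 0.3068 in². φR_n = 0.75 × 68 × 0.3068 × 4 × 1 = 62.6 kips.
Bearing (0.25 in plate, F_u = 65 ksi): end bolts L_c = 1.4375 − 0.6875/2 = 1.09375, R_n = min(1.2×1.09375×0.25×65, 2.4×0.625×0.25×65) = 21.328 kips/bolt; interior L_c = 1.75 − 0.6875 = 1.0625, R_n = 20.719 kips/bolt. φR_n = 0.75 × (1×21.328 + 3×20.719) = 62.6 kips.
Tension rupture (net): A_n = (4.5625 − 1×0.75)×0.25 = 0.95313 in² (U = 1.0, A_e = A_n). φR_n = 0.75 × 65 × 0.95313 = 46.5 kips.
Governing: min(62.6, 62.6, 46.5) = 46.5 kips → net-section rupture.

46.5 kips (net-section rupture governs)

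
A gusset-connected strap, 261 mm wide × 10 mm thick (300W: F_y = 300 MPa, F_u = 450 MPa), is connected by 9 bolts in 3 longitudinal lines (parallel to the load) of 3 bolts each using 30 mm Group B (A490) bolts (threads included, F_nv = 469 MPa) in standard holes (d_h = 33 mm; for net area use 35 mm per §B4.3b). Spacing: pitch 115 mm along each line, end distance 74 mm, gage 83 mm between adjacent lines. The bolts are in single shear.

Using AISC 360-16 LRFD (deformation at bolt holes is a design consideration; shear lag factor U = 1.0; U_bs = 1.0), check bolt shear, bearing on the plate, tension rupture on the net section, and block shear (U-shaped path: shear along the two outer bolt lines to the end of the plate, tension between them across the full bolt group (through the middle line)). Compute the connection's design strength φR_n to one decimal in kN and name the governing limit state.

526.5 kN (net-section rupture governs)

Bolt shear: A_b = π(30)²/4 = 706.86 mm². φR_n = 0.75 × 469 × 706.86 × 9 × 1 = 2237.7 kN.
Bearing (10 mm plate, F_u = 450 MPa): end bolts L_c = 74 − 33/2 = 57.5, R_n = min(1.2×57.5×10×450, 2.4×30×10×450) = 310.5 kN/bolt; interior L_c = 115 − 33 = 82, R_n = 324 kN/bolt. φR_n = 0.75 × (3×310.5 + 6×324) = 2156.6 kN.
Tension rupture (net): A_n = (261 − 3×35)×10 = 1560 mm² (U = 1.0, A_e = A_n). φR_n = 0.75 × 450 × 1560 = 526.5 kN.
Block shear: shear path 2×[74+2×115] = 2×304 mm, A_gv = 6080, A_nv = 2×(304 − 2.5×35)×10 = 4330 mm²; tension across gage: (166 − 2×35)×10 = 960 mm². R_n = min(0.6×450×4330, 0.6×300×6080) + 1.0×450×960 = min(1169.1, 1094.4) + 432 = 1526.4 kN. φR_n = 0.75 × 1526.4 = 1144.8 kN.
Governing: min(2237.7, 2156.6, 526.5, 1144.8) = 526.5 kN → net-section rupture.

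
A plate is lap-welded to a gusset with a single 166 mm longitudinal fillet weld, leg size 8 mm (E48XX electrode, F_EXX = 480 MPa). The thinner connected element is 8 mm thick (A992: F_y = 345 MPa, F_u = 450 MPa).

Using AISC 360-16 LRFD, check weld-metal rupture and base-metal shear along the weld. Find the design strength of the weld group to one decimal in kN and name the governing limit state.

Weld metal: throat = 0.707×8 = 5.656 mm, L = 166 mm. φR_n = 0.75 × 0.6 × 480 × 5.656 × 166 = 202.8 kN.
Base metal shear (8 mm plate): yield φR_n = 1.0×0.6×345×8×166 = 274.9 kN; rupture φR_n = 0.75×0.6×450×8×166 = 268.9 kN; take 268.9 kN (rupture).
Governing: min(202.8, 268.9) = 202.8 kN → weld metal.

202.8 kN (weld metal governs)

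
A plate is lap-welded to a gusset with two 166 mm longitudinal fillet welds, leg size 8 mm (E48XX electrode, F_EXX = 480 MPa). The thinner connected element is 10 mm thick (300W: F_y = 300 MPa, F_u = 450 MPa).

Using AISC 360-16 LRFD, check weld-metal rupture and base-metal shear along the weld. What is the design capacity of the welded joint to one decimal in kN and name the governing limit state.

Weld metal: throat = 0.707×8 = 5.656 mm, L = 2×166 = 332 mm. φR_n = 0.75 × 0.6 × 480 × 5.656 × 332 = 405.6 kN.
Base metal shear (10 mm plate): yield φR_n = 1.0×0.6×300×10×332 = 597.6 kN; rupture φR_n = 0.75×0.6×450×10×332 = 672.3 kN; take 597.6 kN (yield).
Governing: min(405.6, 597.6) = 405.6 kN → weld metal.

405.6 kN (weld metal governs)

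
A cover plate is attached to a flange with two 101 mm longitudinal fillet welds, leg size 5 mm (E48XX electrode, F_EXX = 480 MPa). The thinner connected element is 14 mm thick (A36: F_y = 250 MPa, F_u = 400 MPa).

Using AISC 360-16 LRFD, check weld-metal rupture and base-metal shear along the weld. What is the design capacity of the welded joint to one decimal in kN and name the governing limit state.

154.2 kN (weld metal governs)

Weld metal: throat = 0.707×5 = 3.535 mm, L = 2×101 = 202 mm. φR_n = 0.75 × 0.6 × 480 × 3.535 × 202 = 154.2 kN.
Base metal shear (14 mm plate): yield φR_n = 1.0×0.6×250×14×202 = 424.2 kN; rupture φR_n = 0.75×0.6×400×14×202 = 509.0 kN; take 424.2 kN (yield).
Governing: min(154.2, 424.2) = 154.2 kN → weld metal.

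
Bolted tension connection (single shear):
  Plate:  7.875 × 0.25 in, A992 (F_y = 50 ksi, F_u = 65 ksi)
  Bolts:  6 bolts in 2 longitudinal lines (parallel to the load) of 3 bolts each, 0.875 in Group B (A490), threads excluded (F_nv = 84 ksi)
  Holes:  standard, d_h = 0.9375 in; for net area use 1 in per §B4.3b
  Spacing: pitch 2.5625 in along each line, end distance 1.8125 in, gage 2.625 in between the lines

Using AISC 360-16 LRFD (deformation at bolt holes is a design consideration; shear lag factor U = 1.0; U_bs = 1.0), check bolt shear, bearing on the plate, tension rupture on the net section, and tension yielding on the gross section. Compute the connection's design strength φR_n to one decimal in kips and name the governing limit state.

71.6 kips (net-section rupture governs)

Bolt shear: A_b = π(0.875)²/4 = 0.60132 in². φR_n = 0.75 × 84 × 0.60132 × 6 × 1 = 227.3 kips.
Bearing (0.25 in plate, F_u = 65 ksi): end bolts L_c = 1.8125 − 0.9375/2 = 1.34375, R_n = min(1.2×1.34375×0.25×65, 2.4×0.875×0.25×65) = 26.203 kips/bolt; interior L_c = 2.5625 − 0.9375 = 1.625, R_n = 31.688 kips/bolt. φR_n = 0.75 × (2×26.203 + 4×31.688) = 134.4 kips.
Tension rupture (net): A_n = (7.875 − 2×1)×0.25 = 1.4688 in² (U = 1.0, A_e = A_n). φR_n = 0.75 × 65 × 1.4688 = 71.6 kips.
Tension yield (gross): A_g = 7.875×0.25 = 1.9688 in². φR_n = 0.90 × 50 × 1.9688 = 88.6 kips.
Governing: min(227.3, 134.4, 71.6, 88.6) = 71.6 kips → net-section rupture.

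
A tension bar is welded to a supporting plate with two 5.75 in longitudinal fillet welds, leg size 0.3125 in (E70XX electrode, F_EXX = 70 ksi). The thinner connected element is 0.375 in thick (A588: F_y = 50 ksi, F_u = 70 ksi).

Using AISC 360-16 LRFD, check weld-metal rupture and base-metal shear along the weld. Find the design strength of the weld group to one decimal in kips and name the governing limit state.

Weld metal: throat = 0.707×0.3125 = 0.22094 in, L = 2×5.75 = 11.5 in. φR_n = 0.75 × 0.6 × 70 × 0.22094 × 11.5 = 80.0 kips.
Base metal shear (0.375 in plate): yield φR_n = 1.0×0.6×50×0.375×11.5 = 129.4 kips; rupture φR_n = 0.75×0.6×70×0.375×11.5 = 135.8 kips; take 129.4 kips (yield).
Governing: min(80.0, 129.4) = 80.0 kips → weld metal.

80.0 kips (weld metal governs)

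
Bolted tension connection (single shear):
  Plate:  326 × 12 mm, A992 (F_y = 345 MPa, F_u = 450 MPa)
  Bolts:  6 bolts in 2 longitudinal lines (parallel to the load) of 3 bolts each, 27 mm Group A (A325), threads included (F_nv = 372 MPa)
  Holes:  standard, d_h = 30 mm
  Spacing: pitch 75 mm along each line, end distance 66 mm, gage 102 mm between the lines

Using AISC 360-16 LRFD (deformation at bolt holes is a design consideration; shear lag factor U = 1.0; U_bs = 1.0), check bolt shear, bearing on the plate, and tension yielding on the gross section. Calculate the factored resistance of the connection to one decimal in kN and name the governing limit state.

Bolt shear: A_b = π(27)²/4 = 572.56 mm². φR_n = 0.75 × 372 × 572.56 × 6 × 1 = 958.5 kN.
Bearing (12 mm plate, F_u = 450 MPa): end bolts L_c = 66 − 30/2 = 51, R_n = min(1.2×51×12×450, 2.4×27×12×450) = 330.48 kN/bolt; interior L_c = 75 − 30 = 45, R_n = 291.6 kN/bolt. φR_n = 0.75 × (2×330.48 + 4×291.6) = 1370.5 kN.
Tension yield (gross): A_g = 326×12 = 3912 mm². φR_n = 0.90 × 345 × 3912 = 1214.7 kN.
Governing: min(958.5, 1370.5, 1214.7) = 958.5 kN → bolt shear.

958.5 kN (bolt shear governs)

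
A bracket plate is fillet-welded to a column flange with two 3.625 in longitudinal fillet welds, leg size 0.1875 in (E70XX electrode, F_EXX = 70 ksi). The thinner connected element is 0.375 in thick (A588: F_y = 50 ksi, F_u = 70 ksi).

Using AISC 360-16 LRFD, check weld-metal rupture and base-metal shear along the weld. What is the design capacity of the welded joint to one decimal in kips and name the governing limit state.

30.3 kips (weld metal governs)

Weld metal: throat = 0.707×0.1875 = 0.13256 in, L = 2×3.625 = 7.25 in. φR_n = 0.75 × 0.6 × 70 × 0.13256 × 7.25 = 30.3 kips.
Base metal shear (0.375 in plate): yield φR_n = 1.0×0.6×50×0.375×7.25 = 81.6 kips; rupture φR_n = 0.75×0.6×70×0.375×7.25 = 85.6 kips; take 81.6 kips (yield).
Governing: min(30.3, 81.6) = 30.3 kips → weld metal.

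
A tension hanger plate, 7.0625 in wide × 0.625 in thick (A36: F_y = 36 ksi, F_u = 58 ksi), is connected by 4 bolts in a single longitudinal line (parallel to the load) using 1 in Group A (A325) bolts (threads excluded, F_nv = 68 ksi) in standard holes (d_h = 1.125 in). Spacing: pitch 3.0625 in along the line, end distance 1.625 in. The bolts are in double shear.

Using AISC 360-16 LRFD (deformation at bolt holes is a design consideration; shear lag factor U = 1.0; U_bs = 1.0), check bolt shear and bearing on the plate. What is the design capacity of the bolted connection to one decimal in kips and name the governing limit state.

224.3 kips (bearing governs)

Bolt shear: A_b = π(1)²/4 = 0.7854 in². φR_n = 0.75 × 68 × 0.7854 × 4 × 2 = 320.4 kips.
Bearing (0.625 in plate, F_u = 58 ksi): end bolts L_c = 1.625 − 1.125/2 = 1.0625, R_n = min(1.2×1.0625×0.625×58, 2.4×1×0.625×58) = 46.219 kips/bolt; interior L_c = 3.0625 − 1.125 = 1.9375, R_n = 84.281 kips/bolt. φR_n = 0.75 × (1×46.219 + 3×84.281) = 224.3 kips.
Governing: min(320.4, 224.3) = 224.3 kips → bearing.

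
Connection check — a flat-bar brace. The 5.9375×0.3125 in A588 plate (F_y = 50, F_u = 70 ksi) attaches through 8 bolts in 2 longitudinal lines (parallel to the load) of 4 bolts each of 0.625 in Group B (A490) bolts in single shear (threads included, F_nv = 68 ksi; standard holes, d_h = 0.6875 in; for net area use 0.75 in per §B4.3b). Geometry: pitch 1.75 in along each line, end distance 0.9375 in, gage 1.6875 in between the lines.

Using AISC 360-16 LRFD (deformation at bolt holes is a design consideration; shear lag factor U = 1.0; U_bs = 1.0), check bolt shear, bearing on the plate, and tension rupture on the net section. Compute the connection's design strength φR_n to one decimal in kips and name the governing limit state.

Bolt shear: A_b = π(0.625)²/4 = 0.3068 in². φR_n = 0.75 × 68 × 0.3068 × 8 × 1 = 125.2 kips.
Bearing (0.3125 in plate, F_u = 70 ksi): end bolts L_c = 0.9375 − 0.6875/2 = 0.59375, R_n = min(1.2×0.59375×0.3125×70, 2.4×0.625×0.3125×70) = 15.586 kips/bolt; interior L_c = 1.75 − 0.6875 = 1.0625, R_n = 27.891 kips/bolt. φR_n = 0.75 × (2×15.586 + 6×27.891) = 148.9 kips.
Tension rupture (net): A_n = (5.9375 − 2×0.75)×0.3125 = 1.3867 in² (U = 1.0, A_e = A_n). φR_n = 0.75 × 70 × 1.3867 = 72.8 kips.
Governing: min(125.2, 148.9, 72.8) = 72.8 kips → net-section rupture.

72.8 kips (net-section rupture governs)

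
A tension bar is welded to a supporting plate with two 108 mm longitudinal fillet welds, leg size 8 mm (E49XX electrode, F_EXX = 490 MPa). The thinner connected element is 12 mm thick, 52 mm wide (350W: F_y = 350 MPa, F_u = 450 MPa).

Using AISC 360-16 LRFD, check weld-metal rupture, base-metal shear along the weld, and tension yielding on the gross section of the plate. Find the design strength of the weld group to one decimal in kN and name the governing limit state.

196.6 kN (gross-section yield governs)

Weld metal: throat = 0.707×8 = 5.656 mm, L = 2×108 = 216 mm. φR_n = 0.75 × 0.6 × 490 × 5.656 × 216 = 269.4 kN.
Base metal shear (12 mm plate): yield φR_n = 1.0×0.6×350×12×216 = 544.3 kN; rupture φR_n = 0.75×0.6×450×12×216 = 524.9 kN; take 524.9 kN (rupture).
Tension yield (gross): A_g = 52×12 = 624 mm². φR_n = 0.90 × 350 × 624 = 196.6 kN.
Governing: min(269.4, 524.9, 196.6) = 196.6 kN → gross-section yield.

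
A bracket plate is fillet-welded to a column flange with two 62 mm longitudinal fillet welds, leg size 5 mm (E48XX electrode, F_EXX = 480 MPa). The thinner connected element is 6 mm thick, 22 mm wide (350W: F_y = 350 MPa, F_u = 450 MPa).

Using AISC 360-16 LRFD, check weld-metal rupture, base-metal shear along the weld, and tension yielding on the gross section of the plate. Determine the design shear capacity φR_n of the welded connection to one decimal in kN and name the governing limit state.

41.6 kN (gross-section yield governs)

Weld metal: throat = 0.707×5 = 3.535 mm, L = 2×62 = 124 mm. φR_n = 0.75 × 0.6 × 480 × 3.535 × 124 = 94.7 kN.
Base metal shear (6 mm plate): yield φR_n = 1.0×0.6×350×6×124 = 156.2 kN; rupture φR_n = 0.75×0.6×450×6×124 = 150.7 kN; take 150.7 kN (rupture).
Tension yield (gross): A_g = 22×6 = 132 mm². φR_n = 0.90 × 350 × 132 = 41.6 kN.
Governing: min(94.7, 150.7, 41.6) = 41.6 kN → gross-section yield.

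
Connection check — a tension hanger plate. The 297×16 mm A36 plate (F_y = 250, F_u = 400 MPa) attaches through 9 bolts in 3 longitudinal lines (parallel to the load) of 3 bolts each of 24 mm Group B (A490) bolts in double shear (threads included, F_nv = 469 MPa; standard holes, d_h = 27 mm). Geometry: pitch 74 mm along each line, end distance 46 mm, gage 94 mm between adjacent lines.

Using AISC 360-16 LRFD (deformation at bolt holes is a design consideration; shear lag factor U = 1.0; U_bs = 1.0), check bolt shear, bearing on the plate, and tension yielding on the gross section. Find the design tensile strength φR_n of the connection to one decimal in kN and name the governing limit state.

1069.2 kN (gross-section yield governs)

Bolt shear: A_b = π(24)²/4 = 452.39 mm². φR_n = 0.75 × 469 × 452.39 × 9 × 2 = 2864.3 kN.
Bearing (16 mm plate, F_u = 400 MPa): end bolts L_c = 46 − 27/2 = 32.5, R_n = min(1.2×32.5×16×400, 2.4×24×16×400) = 249.6 kN/bolt; interior L_c = 74 − 27 = 47, R_n = 360.96 kN/bolt. φR_n = 0.75 × (3×249.6 + 6×360.96) = 2185.9 kN.
Tension yield (gross): A_g = 297×16 = 4752 mm². φR_n = 0.90 × 250 × 4752 = 1069.2 kN.
Governing: min(2864.3, 2185.9, 1069.2) = 1069.2 kN → gross-section yield.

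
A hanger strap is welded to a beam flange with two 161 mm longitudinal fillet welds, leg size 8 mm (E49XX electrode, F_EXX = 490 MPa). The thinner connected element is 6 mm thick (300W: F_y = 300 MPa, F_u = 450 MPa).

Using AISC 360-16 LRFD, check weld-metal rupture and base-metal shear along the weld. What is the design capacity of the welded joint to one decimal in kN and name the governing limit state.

Weld metal: throat = 0.707×8 = 5.656 mm, L = 2×161 = 322 mm. φR_n = 0.75 × 0.6 × 490 × 5.656 × 322 = 401.6 kN.
Base metal shear (6 mm plate): yield φR_n = 1.0×0.6×300×6×322 = 347.8 kN; rupture φR_n = 0.75×0.6×450×6×322 = 391.2 kN; take 347.8 kN (yield).
Governing: min(401.6, 347.8) = 347.8 kN → base-metal shear.

347.8 kN (base-metal shear governs)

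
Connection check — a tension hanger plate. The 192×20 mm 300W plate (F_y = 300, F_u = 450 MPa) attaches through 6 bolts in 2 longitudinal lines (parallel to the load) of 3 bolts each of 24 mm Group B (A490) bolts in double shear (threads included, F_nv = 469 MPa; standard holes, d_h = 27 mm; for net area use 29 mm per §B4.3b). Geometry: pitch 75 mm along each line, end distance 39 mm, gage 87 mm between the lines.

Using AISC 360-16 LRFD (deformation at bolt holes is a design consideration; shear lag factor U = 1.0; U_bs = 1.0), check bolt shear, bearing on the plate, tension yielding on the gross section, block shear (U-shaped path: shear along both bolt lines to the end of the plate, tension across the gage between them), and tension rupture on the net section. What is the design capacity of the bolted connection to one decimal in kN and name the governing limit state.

Bolt shear: A_b = π(24)²/4 = 452.39 mm². φR_n = 0.75 × 469 × 452.39 × 6 × 2 = 1909.5 kN.
Bearing (20 mm plate, F_u = 450 MPa): end bolts L_c = 39 − 27/2 = 25.5, R_n = min(1.2×25.5×20×450, 2.4×24×20×450) = 275.4 kN/bolt; interior L_c = 75 − 27 = 48, R_n = 518.4 kN/bolt. φR_n = 0.75 × (2×275.4 + 4×518.4) = 1968.3 kN.
Tension yield (gross): A_g = 192×20 = 3840 mm². φR_n = 0.90 × 300 × 3840 = 1036.8 kN.
Block shear: shear path 2×[39+2×75] = 2×189 mm, A_gv = 7560, A_nv = 2×(189 − 2.5×29)×20 = 4660 mm²; tension across gage: (87 − 1×29)×20 = 1160 mm². R_n = min(0.6×450×4660, 0.6×300×7560) + 1.0×450×1160 = min(1258.2, 1360.8) + 522 = 1780.2 kN. φR_n = 0.75 × 1780.2 = 1335.2 kN.
Tension rupture (net): A_n = (192 − 2×29)×20 = 2680 mm² (U = 1.0, A_e = A_n). φR_n = 0.75 × 450 × 2680 = 904.5 kN.
Governing: min(1909.5, 1968.3, 1036.8, 1335.2, 904.5) = 904.5 kN → net-section rupture.

904.5 kN (net-section rupture governs)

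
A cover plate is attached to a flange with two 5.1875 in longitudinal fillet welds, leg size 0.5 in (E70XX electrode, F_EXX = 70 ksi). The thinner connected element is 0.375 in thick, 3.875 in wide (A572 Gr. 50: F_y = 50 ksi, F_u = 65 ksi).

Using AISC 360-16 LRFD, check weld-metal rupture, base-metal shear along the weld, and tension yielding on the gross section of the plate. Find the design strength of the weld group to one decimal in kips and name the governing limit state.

Weld metal: throat = 0.707×0.5 = 0.3535 in, L = 2×5.1875 = 10.375 in. φR_n = 0.75 × 0.6 × 70 × 0.3535 × 10.375 = 115.5 kips.
Base metal shear (0.375 in plate): yield φR_n = 1.0×0.6×50×0.375×10.375 = 116.7 kips; rupture φR_n = 0.75×0.6×65×0.375×10.375 = 113.8 kips; take 113.8 kips (rupture).
Tension yield (gross): A_g = 3.875×0.375 = 1.4531 in². φR_n = 0.90 × 50 × 1.4531 = 65.4 kips.
Governing: min(115.5, 113.8, 65.4) = 65.4 kips → gross-section yield.

65.4 kips (gross-section yield governs)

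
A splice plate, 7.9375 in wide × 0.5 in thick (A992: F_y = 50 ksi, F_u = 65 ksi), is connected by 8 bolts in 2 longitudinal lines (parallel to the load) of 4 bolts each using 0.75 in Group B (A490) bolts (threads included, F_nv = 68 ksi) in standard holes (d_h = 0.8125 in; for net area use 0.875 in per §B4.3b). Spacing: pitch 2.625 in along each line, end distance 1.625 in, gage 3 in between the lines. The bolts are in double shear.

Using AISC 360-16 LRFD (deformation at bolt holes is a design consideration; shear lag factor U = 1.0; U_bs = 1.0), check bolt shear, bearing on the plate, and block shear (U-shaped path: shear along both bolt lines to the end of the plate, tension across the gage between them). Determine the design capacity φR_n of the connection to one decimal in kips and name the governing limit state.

240.1 kips (block shear governs)

Bolt shear: A_b = π(0.75)²/4 = 0.44179 in². φR_n = 0.75 × 68 × 0.44179 × 8 × 2 = 360.5 kips.
Bearing (0.5 in plate, F_u = 65 ksi): end bolts L_c = 1.625 − 0.8125/2 = 1.21875, R_n = min(1.2×1.21875×0.5×65, 2.4×0.75×0.5×65) = 47.531 kips/bolt; interior L_c = 2.625 − 0.8125 = 1.8125, R_n = 58.5 kips/bolt. φR_n = 0.75 × (2×47.531 + 6×58.5) = 334.5 kips.
Block shear: shear path 2×[1.625+3×2.625] = 2×9.5 in, A_gv = 9.5, A_nv = 2×(9.5 − 3.5×0.875)×0.5 = 6.4375 in²; tension across gage: (3 − 1×0.875)×0.5 = 1.0625 in². R_n = min(0.6×65×6.4375, 0.6×50×9.5) + 1.0×65×1.0625 = min(251.06, 285) + 69.063 = 320.12 kips. φR_n = 0.75 × 320.12 = 240.1 kips.
Governing: min(360.5, 334.5, 240.1) = 240.1 kips → block shear.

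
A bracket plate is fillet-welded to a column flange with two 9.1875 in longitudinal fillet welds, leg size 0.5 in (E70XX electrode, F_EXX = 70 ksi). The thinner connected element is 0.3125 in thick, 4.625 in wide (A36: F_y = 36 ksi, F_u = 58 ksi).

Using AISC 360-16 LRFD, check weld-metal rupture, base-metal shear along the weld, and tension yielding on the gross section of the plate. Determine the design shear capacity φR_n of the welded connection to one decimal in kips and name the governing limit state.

46.8 kips (gross-section yield governs)

Weld metal: throat = 0.707×0.5 = 0.3535 in, L = 2×9.1875 = 18.375 in. φR_n = 0.75 × 0.6 × 70 × 0.3535 × 18.375 = 204.6 kips.
Base metal shear (0.3125 in plate): yield φR_n = 1.0×0.6×36×0.3125×18.375 = 124.0 kips; rupture φR_n = 0.75×0.6×58×0.3125×18.375 = 149.9 kips; take 124.0 kips (yield).
Tension yield (gross): A_g = 4.625×0.3125 = 1.4453 in². φR_n = 0.90 × 36 × 1.4453 = 46.8 kips.
Governing: min(204.6, 124.0, 46.8) = 46.8 kips → gross-section yield.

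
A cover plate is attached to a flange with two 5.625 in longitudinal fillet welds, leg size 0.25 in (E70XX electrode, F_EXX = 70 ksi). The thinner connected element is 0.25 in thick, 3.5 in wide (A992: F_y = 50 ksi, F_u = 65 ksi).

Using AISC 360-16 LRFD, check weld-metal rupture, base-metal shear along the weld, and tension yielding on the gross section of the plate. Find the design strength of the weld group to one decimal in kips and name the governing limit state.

39.4 kips (gross-section yield governs)

Weld metal: throat = 0.707×0.25 = 0.17675 in, L = 2×5.625 = 11.25 in. φR_n = 0.75 × 0.6 × 70 × 0.17675 × 11.25 = 62.6 kips.
Base metal shear (0.25 in plate): yield φR_n = 1.0×0.6×50×0.25×11.25 = 84.4 kips; rupture φR_n = 0.75×0.6×65×0.25×11.25 = 82.3 kips; take 82.3 kips (rupture).
Tension yield (gross): A_g = 3.5×0.25 = 0.875 in². φR_n = 0.90 × 50 × 0.875 = 39.4 kips.
Governing: min(62.6, 82.3, 39.4) = 39.4 kips → gross-section yield.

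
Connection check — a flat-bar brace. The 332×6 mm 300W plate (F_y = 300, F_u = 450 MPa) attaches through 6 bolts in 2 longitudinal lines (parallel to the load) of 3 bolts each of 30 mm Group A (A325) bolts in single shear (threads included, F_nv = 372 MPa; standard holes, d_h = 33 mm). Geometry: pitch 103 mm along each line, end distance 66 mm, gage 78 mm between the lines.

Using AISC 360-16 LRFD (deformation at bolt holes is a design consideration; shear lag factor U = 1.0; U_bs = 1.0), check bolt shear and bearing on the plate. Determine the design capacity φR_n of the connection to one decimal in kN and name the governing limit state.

823.8 kN (bearing governs)

Bolt shear: A_b = π(30)²/4 = 706.86 mm². φR_n = 0.75 × 372 × 706.86 × 6 × 1 = 1183.3 kN.
Bearing (6 mm plate, F_u = 450 MPa): end bolts L_c = 66 − 33/2 = 49.5, R_n = min(1.2×49.5×6×450, 2.4×30×6×450) = 160.38 kN/bolt; interior L_c = 103 − 33 = 70, R_n = 194.4 kN/bolt. φR_n = 0.75 × (2×160.38 + 4×194.4) = 823.8 kN.
Governing: min(1183.3, 823.8) = 823.8 kN → bearing.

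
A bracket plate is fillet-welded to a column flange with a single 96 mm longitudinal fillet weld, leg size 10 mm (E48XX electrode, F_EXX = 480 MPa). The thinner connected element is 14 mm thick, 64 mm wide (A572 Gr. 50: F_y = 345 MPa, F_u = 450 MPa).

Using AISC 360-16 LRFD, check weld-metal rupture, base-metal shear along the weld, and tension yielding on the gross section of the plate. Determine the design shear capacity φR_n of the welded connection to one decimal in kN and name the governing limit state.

146.6 kN (weld metal governs)

Weld metal: throat = 0.707×10 = 7.07 mm, L = 96 mm. φR_n = 0.75 × 0.6 × 480 × 7.07 × 96 = 146.6 kN.
Base metal shear (14 mm plate): yield φR_n = 1.0×0.6×345×14×96 = 278.2 kN; rupture φR_n = 0.75×0.6×450×14×96 = 272.2 kN; take 272.2 kN (rupture).
Tension yield (gross): A_g = 64×14 = 896 mm². φR_n = 0.90 × 345 × 896 = 278.2 kN.
Governing: min(146.6, 272.2, 278.2) = 146.6 kN → weld metal.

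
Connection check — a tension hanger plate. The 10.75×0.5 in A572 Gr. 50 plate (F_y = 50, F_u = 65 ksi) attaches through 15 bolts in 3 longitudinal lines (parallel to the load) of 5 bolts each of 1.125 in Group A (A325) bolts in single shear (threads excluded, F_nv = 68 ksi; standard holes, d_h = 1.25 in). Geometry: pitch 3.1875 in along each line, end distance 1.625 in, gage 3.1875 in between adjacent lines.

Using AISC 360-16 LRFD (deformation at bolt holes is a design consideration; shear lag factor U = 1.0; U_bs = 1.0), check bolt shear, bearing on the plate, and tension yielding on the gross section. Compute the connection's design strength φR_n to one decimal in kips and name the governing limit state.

Bolt shear: A_b = π(1.125)²/4 = 0.99402 in². φR_n = 0.75 × 68 × 0.99402 × 15 × 1 = 760.4 kips.
Bearing (0.5 in plate, F_u = 65 ksi): end bolts L_c = 1.625 − 1.25/2 = 1, R_n = min(1.2×1×0.5×65, 2.4×1.125×0.5×65) = 39 kips/bolt; interior L_c = 3.1875 − 1.25 = 1.9375, R_n = 75.563 kips/bolt. φR_n = 0.75 × (3×39 + 12×75.563) = 767.8 kips.
Tension yield (gross): A_g = 10.75×0.5 = 5.375 in². φR_n = 0.90 × 50 × 5.375 = 241.9 kips.
Governing: min(760.4, 767.8, 241.9) = 241.9 kips → gross-section yield.

241.9 kips (gross-section yield governs)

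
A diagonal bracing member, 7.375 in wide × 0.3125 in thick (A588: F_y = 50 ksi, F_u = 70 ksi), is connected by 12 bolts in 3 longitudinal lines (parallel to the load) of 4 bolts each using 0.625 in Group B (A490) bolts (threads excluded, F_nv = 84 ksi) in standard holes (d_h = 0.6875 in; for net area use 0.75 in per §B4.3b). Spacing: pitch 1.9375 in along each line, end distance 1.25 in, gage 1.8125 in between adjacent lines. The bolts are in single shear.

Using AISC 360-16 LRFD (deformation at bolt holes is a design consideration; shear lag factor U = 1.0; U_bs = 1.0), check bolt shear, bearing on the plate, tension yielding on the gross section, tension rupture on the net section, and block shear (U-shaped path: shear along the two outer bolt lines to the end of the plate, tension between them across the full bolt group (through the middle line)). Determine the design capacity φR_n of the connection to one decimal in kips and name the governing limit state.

84.1 kips (net-section rupture governs)

Bolt shear: A_b = π(0.625)²/4 = 0.3068 in². φR_n = 0.75 × 84 × 0.3068 × 12 × 1 = 231.9 kips.
Bearing (0.3125 in plate, F_u = 70 ksi): end bolts L_c = 1.25 − 0.6875/2 = 0.90625, R_n = min(1.2×0.90625×0.3125×70, 2.4×0.625×0.3125×70) = 23.789 kips/bolt; interior L_c = 1.9375 − 0.6875 = 1.25, R_n = 32.813 kips/bolt. φR_n = 0.75 × (3×23.789 + 9×32.813) = 275.0 kips.
Tension yield (gross): A_g = 7.375×0.3125 = 2.3047 in². φR_n = 0.90 × 50 × 2.3047 = 103.7 kips.
Tension rupture (net): A_n = (7.375 − 3×0.75)×0.3125 = 1.6016 in² (U = 1.0, A_e = A_n). φR_n = 0.75 × 70 × 1.6016 = 84.1 kips.
Block shear: shear path 2×[1.25+3×1.9375] = 2×7.0625 in, A_gv = 4.4141, A_nv = 2×(7.0625 − 3.5×0.75)×0.3125 = 2.7734 in²; tension across gage: (3.625 − 2×0.75)×0.3125 = 0.66406 in². R_n = min(0.6×70×2.7734, 0.6×50×4.4141) + 1.0×70×0.66406 = min(116.48, 132.42) + 46.484 = 162.96 kips. φR_n = 0.75 × 162.96 = 122.2 kips.
Governing: min(231.9, 275.0, 103.7, 84.1, 122.2) = 84.1 kips → net-section rupture.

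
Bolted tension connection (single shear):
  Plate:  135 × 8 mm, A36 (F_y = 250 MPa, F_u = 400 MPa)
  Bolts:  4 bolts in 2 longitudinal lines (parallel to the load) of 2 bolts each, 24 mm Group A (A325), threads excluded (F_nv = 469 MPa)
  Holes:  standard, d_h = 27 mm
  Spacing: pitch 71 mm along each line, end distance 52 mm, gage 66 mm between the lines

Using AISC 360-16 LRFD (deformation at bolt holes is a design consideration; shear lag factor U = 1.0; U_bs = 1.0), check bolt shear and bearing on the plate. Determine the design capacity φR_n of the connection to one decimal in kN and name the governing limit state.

Bolt shear: A_b = π(24)²/4 = 452.39 mm². φR_n = 0.75 × 469 × 452.39 × 4 × 1 = 636.5 kN.
Bearing (8 mm plate, F_u = 400 MPa): end bolts L_c = 52 − 27/2 = 38.5, R_n = min(1.2×38.5×8×400, 2.4×24×8×400) = 147.84 kN/bolt; interior L_c = 71 − 27 = 44, R_n = 168.96 kN/bolt. φR_n = 0.75 × (2×147.84 + 2×168.96) = 475.2 kN.
Governing: min(636.5, 475.2) = 475.2 kN → bearing.

475.2 kN (bearing governs)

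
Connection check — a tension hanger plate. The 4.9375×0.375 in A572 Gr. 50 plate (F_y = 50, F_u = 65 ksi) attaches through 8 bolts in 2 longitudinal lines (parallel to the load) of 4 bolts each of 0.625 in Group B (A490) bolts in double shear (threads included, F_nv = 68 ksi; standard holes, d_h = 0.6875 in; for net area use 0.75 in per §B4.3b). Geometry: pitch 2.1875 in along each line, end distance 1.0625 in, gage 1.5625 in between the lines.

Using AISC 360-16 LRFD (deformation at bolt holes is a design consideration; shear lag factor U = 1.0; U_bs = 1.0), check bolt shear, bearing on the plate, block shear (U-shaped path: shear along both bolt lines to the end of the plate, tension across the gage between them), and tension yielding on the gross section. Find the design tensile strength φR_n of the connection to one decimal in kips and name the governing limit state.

Bolt shear: A_b = π(0.625)²/4 = 0.3068 in². φR_n = 0.75 × 68 × 0.3068 × 8 × 2 = 250.3 kips.
Bearing (0.375 in plate, F_u = 65 ksi): end bolts L_c = 1.0625 − 0.6875/2 = 0.71875, R_n = min(1.2×0.71875×0.375×65, 2.4×0.625×0.375×65) = 21.023 kips/bolt; interior L_c = 2.1875 − 0.6875 = 1.5, R_n = 36.563 kips/bolt. φR_n = 0.75 × (2×21.023 + 6×36.563) = 196.1 kips.
Block shear: shear path 2×[1.0625+3×2.1875] = 2×7.625 in, A_gv = 5.7188, A_nv = 2×(7.625 − 3.5×0.75)×0.375 = 3.75 in²; tension across gage: (1.5625 − 1×0.75)×0.375 = 0.30469 in². R_n = min(0.6×65×3.75, 0.6×50×5.7188) + 1.0×65×0.30469 = min(146.25, 171.56) + 19.805 = 166.06 kips. φR_n = 0.75 × 166.06 = 124.5 kips.
Tension yield (gross): A_g = 4.9375×0.375 = 1.8516 in². φR_n = 0.90 × 50 × 1.8516 = 83.3 kips.
Governing: min(250.3, 196.1, 124.5, 83.3) = 83.3 kips → gross-section yield.

83.3 kips (gross-section yield governs)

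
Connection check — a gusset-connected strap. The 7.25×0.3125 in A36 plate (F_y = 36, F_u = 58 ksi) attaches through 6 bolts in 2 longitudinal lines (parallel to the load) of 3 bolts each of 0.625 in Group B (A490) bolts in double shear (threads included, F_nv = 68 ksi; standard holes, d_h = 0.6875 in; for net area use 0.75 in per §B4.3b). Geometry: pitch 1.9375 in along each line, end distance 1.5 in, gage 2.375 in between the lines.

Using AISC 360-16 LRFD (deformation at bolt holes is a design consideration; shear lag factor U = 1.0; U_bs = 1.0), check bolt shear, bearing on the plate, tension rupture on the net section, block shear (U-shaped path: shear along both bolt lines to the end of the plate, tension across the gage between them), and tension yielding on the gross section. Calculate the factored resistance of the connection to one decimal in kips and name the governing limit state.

Bolt shear: A_b = π(0.625)²/4 = 0.3068 in². φR_n = 0.75 × 68 × 0.3068 × 6 × 2 = 187.8 kips.
Bearing (0.3125 in plate, F_u = 58 ksi): end bolts L_c = 1.5 − 0.6875/2 = 1.15625, R_n = min(1.2×1.15625×0.3125×58, 2.4×0.625×0.3125×58) = 25.148 kips/bolt; interior L_c = 1.9375 − 0.6875 = 1.25, R_n = 27.188 kips/bolt. φR_n = 0.75 × (2×25.148 + 4×27.188) = 119.3 kips.
Tension rupture (net): A_n = (7.25 − 2×0.75)×0.3125 = 1.7969 in² (U = 1.0, A_e = A_n). φR_n = 0.75 × 58 × 1.7969 = 78.2 kips.
Block shear: shear path 2×[1.5+2×1.9375] = 2×5.375 in, A_gv = 3.3594, A_nv = 2×(5.375 − 2.5×0.75)×0.3125 = 2.1875 in²; tension across gage: (2.375 − 1×0.75)×0.3125 = 0.50781 in². R_n = min(0.6×58×2.1875, 0.6×36×3.3594) + 1.0×58×0.50781 = min(76.125, 72.563) + 29.453 = 102.02 kips. φR_n = 0.75 × 102.02 = 76.5 kips.
Tension yield (gross): A_g = 7.25×0.3125 = 2.2656 in². φR_n = 0.90 × 36 × 2.2656 = 73.4 kips.
Governing: min(187.8, 119.3, 78.2, 76.5, 73.4) = 73.4 kips → gross-section yield.

73.4 kips (gross-section yield governs)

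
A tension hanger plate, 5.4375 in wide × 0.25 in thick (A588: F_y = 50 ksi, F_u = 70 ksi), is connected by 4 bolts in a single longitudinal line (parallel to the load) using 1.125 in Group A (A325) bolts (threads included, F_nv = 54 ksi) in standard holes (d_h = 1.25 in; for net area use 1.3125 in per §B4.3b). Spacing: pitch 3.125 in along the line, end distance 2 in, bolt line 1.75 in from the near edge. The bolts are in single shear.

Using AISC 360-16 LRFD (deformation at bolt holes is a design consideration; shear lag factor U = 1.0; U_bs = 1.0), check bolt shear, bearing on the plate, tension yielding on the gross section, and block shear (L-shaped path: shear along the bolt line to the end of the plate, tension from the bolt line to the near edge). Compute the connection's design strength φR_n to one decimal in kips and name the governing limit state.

61.2 kips (gross-section yield governs)

Bolt shear: A_b = π(1.125)²/4 = 0.99402 in². φR_n = 0.75 × 54 × 0.99402 × 4 × 1 = 161.0 kips.
Bearing (0.25 in plate, F_u = 70 ksi): end bolts L_c = 2 − 1.25/2 = 1.375, R_n = min(1.2×1.375×0.25×70, 2.4×1.125×0.25×70) = 28.875 kips/bolt; interior L_c = 3.125 − 1.25 = 1.875, R_n = 39.375 kips/bolt. φR_n = 0.75 × (1×28.875 + 3×39.375) = 110.3 kips.
Tension yield (gross): A_g = 5.4375×0.25 = 1.3594 in². φR_n = 0.90 × 50 × 1.3594 = 61.2 kips.
Block shear: shear path 1×[2+3×3.125] = 1×11.375 in, A_gv = 2.8438, A_nv = 1×(11.375 − 3.5×1.3125)×0.25 = 1.6953 in²; tension to near edge: (1.75 − 0.5×1.3125)×0.25 = 0.27344 in². R_n = min(0.6×70×1.6953, 0.6×50×2.8438) + 1.0×70×0.27344 = min(71.203, 85.314) + 19.141 = 90.344 kips. φR_n = 0.75 × 90.344 = 67.8 kips.
Governing: min(161.0, 110.3, 61.2, 67.8) = 61.2 kips → gross-section yield.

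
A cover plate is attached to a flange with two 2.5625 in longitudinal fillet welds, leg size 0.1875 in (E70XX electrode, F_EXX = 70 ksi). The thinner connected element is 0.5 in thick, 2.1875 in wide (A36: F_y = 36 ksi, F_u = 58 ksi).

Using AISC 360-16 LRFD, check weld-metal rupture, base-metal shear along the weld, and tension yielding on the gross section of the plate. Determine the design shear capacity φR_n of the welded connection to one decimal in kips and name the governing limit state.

Weld metal: throat = 0.707×0.1875 = 0.13256 in, L = 2×2.5625 = 5.125 in. φR_n = 0.75 × 0.6 × 70 × 0.13256 × 5.125 = 21.4 kips.
Base metal shear (0.5 in plate): yield φR_n = 1.0×0.6×36×0.5×5.125 = 55.4 kips; rupture φR_n = 0.75×0.6×58×0.5×5.125 = 66.9 kips; take 55.4 kips (yield).
Tension yield (gross): A_g = 2.1875×0.5 = 1.0938 in². φR_n = 0.90 × 36 × 1.0938 = 35.4 kips.
Governing: min(21.4, 55.4, 35.4) = 21.4 kips → weld metal.

21.4 kips (weld metal governs)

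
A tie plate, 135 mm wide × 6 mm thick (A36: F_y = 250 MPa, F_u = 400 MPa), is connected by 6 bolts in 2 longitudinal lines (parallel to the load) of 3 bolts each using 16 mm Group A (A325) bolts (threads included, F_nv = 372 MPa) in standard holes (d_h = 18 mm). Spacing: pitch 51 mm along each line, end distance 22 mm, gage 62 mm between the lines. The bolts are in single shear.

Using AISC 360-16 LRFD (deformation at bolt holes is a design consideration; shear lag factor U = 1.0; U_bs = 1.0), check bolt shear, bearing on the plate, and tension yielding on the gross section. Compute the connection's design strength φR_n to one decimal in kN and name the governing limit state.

182.3 kN (gross-section yield governs)

Bolt shear: A_b = π(16)²/4 = 201.06 mm². φR_n = 0.75 × 372 × 201.06 × 6 × 1 = 336.6 kN.
Bearing (6 mm plate, F_u = 400 MPa): end bolts L_c = 22 − 18/2 = 13, R_n = min(1.2×13×6×400, 2.4×16×6×400) = 37.44 kN/bolt; interior L_c = 51 − 18 = 33, R_n = 92.16 kN/bolt. φR_n = 0.75 × (2×37.44 + 4×92.16) = 332.6 kN.
Tension yield (gross): A_g = 135×6 = 810 mm². φR_n = 0.90 × 250 × 810 = 182.3 kN.
Governing: min(336.6, 332.6, 182.3) = 182.3 kN → gross-section yield.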